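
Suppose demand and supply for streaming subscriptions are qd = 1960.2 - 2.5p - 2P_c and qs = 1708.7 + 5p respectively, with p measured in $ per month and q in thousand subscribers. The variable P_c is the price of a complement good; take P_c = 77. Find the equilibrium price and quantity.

p* = 13, q* = 1773.7

With P_c = 77, demand is qd = 1806.2 - 2.5p.
Set qd = qs: 1806.2 - 2.5p = 1708.7 + 5p, so 97.5 = 7.5p and p* = 13.
From the demand curve, q* = 1806.2 - 2.5(13) = 1773.7.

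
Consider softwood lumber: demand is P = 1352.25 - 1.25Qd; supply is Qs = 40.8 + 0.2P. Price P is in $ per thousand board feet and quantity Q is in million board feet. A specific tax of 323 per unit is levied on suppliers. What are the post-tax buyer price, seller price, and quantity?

P_b = 1105.6, P_s = 782.6, Q = 197.32

Rewriting in direct form: Qd = 1081.8 - 0.8P.
With a tax of 323 on suppliers, they supply based on the net price P_s = P_b - 323, so Qs = -23.8 + 0.2P_b.
Set Qd = Qs: 1081.8 - 0.8P_b = -23.8 + 0.2P_b, so 1105.6 = P_b and P_b = 1105.6.
Then P_s = 1105.6 - 323 = 782.6 and Q = 1081.8 - 0.8(1105.6) = 197.32.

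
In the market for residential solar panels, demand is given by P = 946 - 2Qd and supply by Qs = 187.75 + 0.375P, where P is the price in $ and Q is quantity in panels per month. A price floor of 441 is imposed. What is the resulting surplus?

Surplus = 100.625

Inverting to quantity form: Qd = 473 - 0.5P.
With P fixed at 441, quantity demanded is 252.5 and quantity supplied is 353.125.
Surplus = Qs - Qd = 353.125 - 252.5 = 100.625.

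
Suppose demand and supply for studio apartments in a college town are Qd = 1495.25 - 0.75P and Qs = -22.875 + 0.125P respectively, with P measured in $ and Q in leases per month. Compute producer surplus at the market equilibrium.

The market clears where 1495.25 - 0.75P = -22.875 + 0.125P. Rearranging, 0.875P = 1518.125, hence P* = 1735.
Then Q* = 1495.25 - 0.75(1735) = 194.
Supply choke price (Qs = 0): P = 183. Producer surplus = ½ × (1735 - 183) × 194 = 150544.

Producer surplus = 150544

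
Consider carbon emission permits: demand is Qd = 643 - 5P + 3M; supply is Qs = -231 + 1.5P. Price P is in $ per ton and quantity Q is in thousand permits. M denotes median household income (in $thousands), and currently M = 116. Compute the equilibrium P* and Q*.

P* = 188, Q* = 51

With M = 116, demand is Qd = 991 - 5P.
Set Qd = Qs: 991 - 5P = -231 + 1.5P, so 1222 = 6.5P and P* = 188.
From the demand curve, Q* = 991 - 5(188) = 51.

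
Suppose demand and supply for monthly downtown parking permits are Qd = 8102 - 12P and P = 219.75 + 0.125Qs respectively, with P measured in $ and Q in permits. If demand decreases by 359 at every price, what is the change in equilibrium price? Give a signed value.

Inverting to quantity form: Qs = -1758 + 8P.
At equilibrium Qd = Qs, so 8102 - 12P = -1758 + 8P; collecting terms, 9860 = 20P and P* = 493.
From the demand curve, Q* = 8102 - 12(493) = 2186.
After the shift, demand is Qd = 7743 - 12P.
Re-solving, 20P = 9501 gives P = 475.05 and Q = 2042.4.
ΔP = 475.05 - 493 = -17.95.

ΔP = -17.95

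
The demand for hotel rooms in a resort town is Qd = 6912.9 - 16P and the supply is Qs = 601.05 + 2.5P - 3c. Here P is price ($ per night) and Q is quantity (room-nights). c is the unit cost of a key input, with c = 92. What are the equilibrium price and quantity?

P* = 356.1, Q* = 1215.3

With c = 92, supply is Qs = 325.05 + 2.5P.
The market clears where 6912.9 - 16P = 325.05 + 2.5P. Rearranging, 18.5P = 6587.85, hence P* = 356.1.
Plugging P* into demand: Q* = 6912.9 - 16(356.1) = 1215.3.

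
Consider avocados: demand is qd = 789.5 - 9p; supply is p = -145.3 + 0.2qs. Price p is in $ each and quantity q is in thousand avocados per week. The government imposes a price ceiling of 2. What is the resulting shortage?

Shortage = 35

In direct form, qs = 726.5 + 5p.
With p fixed at 2, quantity demanded is 771.5 and quantity supplied is 736.5.
Shortage = qd - qs = 771.5 - 736.5 = 35.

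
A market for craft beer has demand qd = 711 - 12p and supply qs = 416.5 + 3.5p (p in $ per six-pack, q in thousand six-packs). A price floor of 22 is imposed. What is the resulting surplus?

Surplus = 46.5

Evaluating both curves at the floor price 22 gives qd = 447, qs = 493.5.
Surplus = qs - qd = 493.5 - 447 = 46.5.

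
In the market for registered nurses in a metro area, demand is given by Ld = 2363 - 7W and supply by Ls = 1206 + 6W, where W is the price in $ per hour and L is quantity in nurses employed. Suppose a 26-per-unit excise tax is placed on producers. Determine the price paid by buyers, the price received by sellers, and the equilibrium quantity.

Producers keep W_s = W_b - 26 per unit, so supply in terms of the buyer price is Ls = 1050 + 6W_b.
Equate demand and the shifted supply: 2363 - 7W_b = 1050 + 6W_b, giving 13W_b = 1313, so W_b = 101.
Then W_s = 101 - 26 = 75 and L = 2363 - 7(101) = 1656.

W_b = 101, W_s = 75, L = 1656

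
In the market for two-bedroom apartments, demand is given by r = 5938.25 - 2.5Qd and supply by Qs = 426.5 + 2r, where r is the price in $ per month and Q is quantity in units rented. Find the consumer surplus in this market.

Rewriting in direct form: Qd = 2375.3 - 0.4r.
Set Qd = Qs: 2375.3 - 0.4r = 426.5 + 2r, so 1948.8 = 2.4r and r* = 812.
Substitute back: Q* = 2375.3 - 0.4(812) = 2050.5.
Demand choke price (Qd = 0): r = 2375.3/0.4 = 5938.25. Consumer surplus = ½ × (5938.25 - 812) × 2050.5 = 5255687.8125.

Consumer surplus = 5255687.8125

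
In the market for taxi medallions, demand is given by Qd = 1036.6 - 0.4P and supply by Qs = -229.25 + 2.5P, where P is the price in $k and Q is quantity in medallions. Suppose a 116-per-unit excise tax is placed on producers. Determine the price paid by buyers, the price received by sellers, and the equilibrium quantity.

The tax drives a wedge P_b - P_s = 116. Substituting P_s = P_b - 116 into supply: Qs = -519.25 + 2.5P_b.
Set Qd = Qs: 1036.6 - 0.4P_b = -519.25 + 2.5P_b, so 1555.85 = 2.9P_b and P_b = 536.5.
Then P_s = 536.5 - 116 = 420.5 and Q = 1036.6 - 0.4(536.5) = 822.

P_b = 536.5, P_s = 420.5, Q = 822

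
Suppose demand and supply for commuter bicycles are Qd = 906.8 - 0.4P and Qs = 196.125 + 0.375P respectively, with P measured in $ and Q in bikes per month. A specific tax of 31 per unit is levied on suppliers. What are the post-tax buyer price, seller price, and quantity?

P_b = 932, P_s = 901, Q = 534

Suppliers keep P_s = P_b - 31 per unit, so supply in terms of the buyer price is Qs = 184.5 + 0.375P_b.
Equate demand and the shifted supply: 906.8 - 0.4P_b = 184.5 + 0.375P_b, giving 0.775P_b = 722.3, so P_b = 932.
Then P_s = 932 - 31 = 901 and Q = 906.8 - 0.4(932) = 534.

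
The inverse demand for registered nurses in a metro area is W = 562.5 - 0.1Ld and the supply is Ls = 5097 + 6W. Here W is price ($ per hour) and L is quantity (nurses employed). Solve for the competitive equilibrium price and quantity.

Rewriting in direct form: Ld = 5625 - 10W.
At equilibrium Ld = Ls, so 5625 - 10W = 5097 + 6W; collecting terms, 528 = 16W and W* = 33.
Substitute back: L* = 5625 - 10(33) = 5295.

W* = 33, L* = 5295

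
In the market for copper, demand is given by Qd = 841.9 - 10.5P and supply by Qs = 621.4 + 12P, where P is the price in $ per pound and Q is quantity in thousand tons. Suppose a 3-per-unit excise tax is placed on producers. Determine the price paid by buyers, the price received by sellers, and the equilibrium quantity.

Producers keep P_s = P_b - 3 per unit, so supply in terms of the buyer price is Qs = 585.4 + 12P_b.
Equate demand and the shifted supply: 841.9 - 10.5P_b = 585.4 + 12P_b, giving 22.5P_b = 256.5, so P_b = 11.4.
So P_s = 8.4 and the quantity traded is Q = 841.9 - 10.5(11.4) = 722.2.

P_b = 11.4, P_s = 8.4, Q = 722.2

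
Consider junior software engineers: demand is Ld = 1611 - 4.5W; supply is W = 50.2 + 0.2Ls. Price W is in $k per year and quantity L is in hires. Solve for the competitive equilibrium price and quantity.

Inverting to quantity form: Ls = -251 + 5W.
At equilibrium Ld = Ls, so 1611 - 4.5W = -251 + 5W; collecting terms, 1862 = 9.5W and W* = 196.
Then L* = 1611 - 4.5(196) = 729.

W* = 196, L* = 729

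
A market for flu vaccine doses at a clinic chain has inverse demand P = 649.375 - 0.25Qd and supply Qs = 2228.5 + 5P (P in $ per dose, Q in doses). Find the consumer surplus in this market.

In direct form, Qd = 2597.5 - 4P.
Equating demand and supply, 2597.5 - 4P = 2228.5 + 5P gives 9P = 369, so P* = 41.
Plugging P* into demand: Q* = 2597.5 - 4(41) = 2433.5.
Demand choke price (Qd = 0): P = 2597.5/4 = 649.375. Consumer surplus = ½ × (649.375 - 41) × 2433.5 = 740240.28125.

Consumer surplus = 740240.28125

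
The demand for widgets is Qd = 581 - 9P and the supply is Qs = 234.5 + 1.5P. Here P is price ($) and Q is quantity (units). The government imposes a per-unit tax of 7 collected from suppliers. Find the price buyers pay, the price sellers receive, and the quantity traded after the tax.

P_b = 34, P_s = 27, Q = 275

Suppliers keep P_s = P_b - 7 per unit, so supply in terms of the buyer price is Qs = 224 + 1.5P_b.
Market clearing requires 581 - 9P_b = 224 + 1.5P_b; hence 357 = 10.5P_b and P_b = 34.
Then P_s = 34 - 7 = 27 and Q = 581 - 9(34) = 275.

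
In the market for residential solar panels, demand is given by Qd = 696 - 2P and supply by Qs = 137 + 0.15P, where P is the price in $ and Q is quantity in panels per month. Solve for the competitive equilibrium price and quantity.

P* = 260, Q* = 176

Set Qd = Qs: 696 - 2P = 137 + 0.15P, so 559 = 2.15P and P* = 260.
Plugging P* into demand: Q* = 696 - 2(260) = 176.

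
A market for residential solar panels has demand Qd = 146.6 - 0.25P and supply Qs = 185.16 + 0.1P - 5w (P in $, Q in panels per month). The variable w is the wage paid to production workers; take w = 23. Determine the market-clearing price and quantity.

P* = 218.4, Q* = 92

With w = 23, supply is Qs = 70.16 + 0.1P.
At equilibrium Qd = Qs, so 146.6 - 0.25P = 70.16 + 0.1P; collecting terms, 76.44 = 0.35P and P* = 218.4.
Plugging P* into demand: Q* = 146.6 - 0.25(218.4) = 92.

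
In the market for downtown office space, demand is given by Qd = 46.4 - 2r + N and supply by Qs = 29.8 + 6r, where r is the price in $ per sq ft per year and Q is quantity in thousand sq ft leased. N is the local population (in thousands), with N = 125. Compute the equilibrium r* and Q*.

r* = 17.7, Q* = 136

With N = 125, demand is Qd = 171.4 - 2r.
Equating demand and supply, 171.4 - 2r = 29.8 + 6r gives 8r = 141.6, so r* = 17.7.
Plugging r* into demand: Q* = 171.4 - 2(17.7) = 136.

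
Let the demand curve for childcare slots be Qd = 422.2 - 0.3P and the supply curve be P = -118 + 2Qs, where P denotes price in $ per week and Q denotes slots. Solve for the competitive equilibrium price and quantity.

Rewriting in direct form: Qs = 59 + 0.5P.
Set Qd = Qs: 422.2 - 0.3P = 59 + 0.5P, so 363.2 = 0.8P and P* = 454.
Then Q* = 422.2 - 0.3(454) = 286.

P* = 454, Q* = 286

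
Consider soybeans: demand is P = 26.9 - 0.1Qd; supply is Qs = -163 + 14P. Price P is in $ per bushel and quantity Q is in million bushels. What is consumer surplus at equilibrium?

Consumer surplus = 396.05

Solving each curve for Q: Qd = 269 - 10P.
At equilibrium Qd = Qs, so 269 - 10P = -163 + 14P; collecting terms, 432 = 24P and P* = 18.
Substitute back: Q* = 269 - 10(18) = 89.
Demand choke price (Qd = 0): P = 269/10 = 26.9. Consumer surplus = ½ × (26.9 - 18) × 89 = 396.05.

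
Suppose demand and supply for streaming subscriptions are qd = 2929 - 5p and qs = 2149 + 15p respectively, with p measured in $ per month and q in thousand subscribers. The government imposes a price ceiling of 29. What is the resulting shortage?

Shortage = 200

Evaluating both curves at the ceiling price 29 gives qd = 2784, qs = 2584.
Shortage = qd - qs = 2784 - 2584 = 200.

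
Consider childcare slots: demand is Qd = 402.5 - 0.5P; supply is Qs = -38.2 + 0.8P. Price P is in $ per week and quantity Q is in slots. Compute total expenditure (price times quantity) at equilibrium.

At equilibrium Qd = Qs, so 402.5 - 0.5P = -38.2 + 0.8P; collecting terms, 440.7 = 1.3P and P* = 339.
Substitute back: Q* = 402.5 - 0.5(339) = 233.
Total expenditure = P* × Q* = 339 × 233 = 78987.

Total expenditure = 78987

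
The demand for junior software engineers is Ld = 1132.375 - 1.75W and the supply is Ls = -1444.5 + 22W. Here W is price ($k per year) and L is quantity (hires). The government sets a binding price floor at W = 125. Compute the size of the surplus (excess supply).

At W = 125: Ld = 913.625 and Ls = 1305.5.
Surplus = Ls - Ld = 1305.5 - 913.625 = 391.875.

Surplus = 391.875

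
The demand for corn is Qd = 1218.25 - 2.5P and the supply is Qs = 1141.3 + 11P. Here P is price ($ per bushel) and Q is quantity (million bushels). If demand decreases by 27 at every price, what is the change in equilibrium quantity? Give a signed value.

ΔQ = -22

Set Qd = Qs: 1218.25 - 2.5P = 1141.3 + 11P, so 76.95 = 13.5P and P* = 5.7.
Plugging P* into demand: Q* = 1218.25 - 2.5(5.7) = 1204.
After the shift, demand is Qd = 1191.25 - 2.5P.
New equilibrium: 49.95 = 13.5P, so P = 3.7 and Q = 1182.
ΔQ = 1182 - 1204 = -22.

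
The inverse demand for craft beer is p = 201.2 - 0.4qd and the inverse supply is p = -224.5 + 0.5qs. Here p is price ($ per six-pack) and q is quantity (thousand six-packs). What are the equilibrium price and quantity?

In direct form, qd = 503 - 2.5p and qs = 449 + 2p.
At equilibrium qd = qs, so 503 - 2.5p = 449 + 2p; collecting terms, 54 = 4.5p and p* = 12.
Then q* = 503 - 2.5(12) = 473.

p* = 12, q* = 473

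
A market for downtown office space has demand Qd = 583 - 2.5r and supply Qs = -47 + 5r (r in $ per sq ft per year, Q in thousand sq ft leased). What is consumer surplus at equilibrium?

The market clears where 583 - 2.5r = -47 + 5r. Rearranging, 7.5r = 630, hence r* = 84.
Plugging r* into demand: Q* = 583 - 2.5(84) = 373.
Demand choke price (Qd = 0): r = 583/2.5 = 233.2. Consumer surplus = ½ × (233.2 - 84) × 373 = 27825.8.

Consumer surplus = 27825.8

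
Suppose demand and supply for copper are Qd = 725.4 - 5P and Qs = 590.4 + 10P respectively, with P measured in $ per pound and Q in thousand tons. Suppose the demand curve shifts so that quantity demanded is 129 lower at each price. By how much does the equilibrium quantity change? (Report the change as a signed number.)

Equating demand and supply, 725.4 - 5P = 590.4 + 10P gives 15P = 135, so P* = 9.
Substitute back: Q* = 725.4 - 5(9) = 680.4.
After the shift, demand is Qd = 596.4 - 5P.
New equilibrium: 6 = 15P, so P = 0.4 and Q = 594.4.
ΔQ = 594.4 - 680.4 = -86.

ΔQ = -86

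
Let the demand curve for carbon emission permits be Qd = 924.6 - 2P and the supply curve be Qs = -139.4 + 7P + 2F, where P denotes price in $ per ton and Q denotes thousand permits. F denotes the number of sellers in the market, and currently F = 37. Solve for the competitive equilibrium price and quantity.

With F = 37, supply is Qs = -65.4 + 7P.
At equilibrium Qd = Qs, so 924.6 - 2P = -65.4 + 7P; collecting terms, 990 = 9P and P* = 110.
Plugging P* into demand: Q* = 924.6 - 2(110) = 704.6.

P* = 110, Q* = 704.6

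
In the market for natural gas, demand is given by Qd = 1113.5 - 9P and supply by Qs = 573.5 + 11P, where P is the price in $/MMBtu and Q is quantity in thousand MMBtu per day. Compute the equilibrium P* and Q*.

Set Qd = Qs: 1113.5 - 9P = 573.5 + 11P, so 540 = 20P and P* = 27.
Plugging P* into demand: Q* = 1113.5 - 9(27) = 870.5.

P* = 27, Q* = 870.5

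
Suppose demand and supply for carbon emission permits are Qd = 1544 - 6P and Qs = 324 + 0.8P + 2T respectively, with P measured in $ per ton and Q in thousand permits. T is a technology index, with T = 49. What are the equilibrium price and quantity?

P* = 165, Q* = 554

With T = 49, supply is Qs = 422 + 0.8P.
Set Qd = Qs: 1544 - 6P = 422 + 0.8P, so 1122 = 6.8P and P* = 165.
From the demand curve, Q* = 1544 - 6(165) = 554.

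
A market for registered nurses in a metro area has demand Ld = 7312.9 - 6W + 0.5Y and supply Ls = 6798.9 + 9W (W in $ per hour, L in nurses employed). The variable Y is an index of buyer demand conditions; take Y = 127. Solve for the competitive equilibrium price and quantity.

W* = 38.5, L* = 7145.4

With Y = 127, demand is Ld = 7376.4 - 6W.
Set Ld = Ls: 7376.4 - 6W = 6798.9 + 9W, so 577.5 = 15W and W* = 38.5.
Substitute back: L* = 7376.4 - 6(38.5) = 7145.4.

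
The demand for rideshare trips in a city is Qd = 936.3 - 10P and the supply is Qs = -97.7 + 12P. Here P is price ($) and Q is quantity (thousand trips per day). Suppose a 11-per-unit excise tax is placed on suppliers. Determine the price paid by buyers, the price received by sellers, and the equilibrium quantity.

P_b = 53, P_s = 42, Q = 406.3

Suppliers keep P_s = P_b - 11 per unit, so supply in terms of the buyer price is Qs = -229.7 + 12P_b.
Equate demand and the shifted supply: 936.3 - 10P_b = -229.7 + 12P_b, giving 22P_b = 1166, so P_b = 53.
So P_s = 42 and the quantity traded is Q = 936.3 - 10(53) = 406.3.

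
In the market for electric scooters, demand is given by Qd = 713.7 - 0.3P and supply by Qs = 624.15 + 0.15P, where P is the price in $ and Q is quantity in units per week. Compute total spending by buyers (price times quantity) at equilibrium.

Equating demand and supply, 713.7 - 0.3P = 624.15 + 0.15P gives 0.45P = 89.55, so P* = 199.
From the demand curve, Q* = 713.7 - 0.3(199) = 654.
Total spending by buyers = P* × Q* = 199 × 654 = 130146.

Total spending by buyers = 130146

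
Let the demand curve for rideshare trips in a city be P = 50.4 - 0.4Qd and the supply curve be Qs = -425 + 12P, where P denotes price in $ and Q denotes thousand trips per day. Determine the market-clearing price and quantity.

Solving each curve for Q: Qd = 126 - 2.5P.
Equating demand and supply, 126 - 2.5P = -425 + 12P gives 14.5P = 551, so P* = 38.
Then Q* = 126 - 2.5(38) = 31.

P* = 38, Q* = 31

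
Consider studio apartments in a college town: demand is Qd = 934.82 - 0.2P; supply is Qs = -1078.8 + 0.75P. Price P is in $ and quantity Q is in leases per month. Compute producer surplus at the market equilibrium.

Set Qd = Qs: 934.82 - 0.2P = -1078.8 + 0.75P, so 2013.62 = 0.95P and P* = 2119.6.
Plugging P* into demand: Q* = 934.82 - 0.2(2119.6) = 510.9.
Supply choke price (Qs = 0): P = 1438.4. Producer surplus = ½ × (2119.6 - 1438.4) × 510.9 = 174012.54.

Producer surplus = 174012.54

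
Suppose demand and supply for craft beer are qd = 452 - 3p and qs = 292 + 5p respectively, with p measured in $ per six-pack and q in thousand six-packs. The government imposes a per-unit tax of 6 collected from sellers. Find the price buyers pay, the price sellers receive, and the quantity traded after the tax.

p_b = 23.75, p_s = 17.75, q = 380.75

Sellers keep p_s = p_b - 6 per unit, so supply in terms of the buyer price is qs = 262 + 5p_b.
Set qd = qs: 452 - 3p_b = 262 + 5p_b, so 190 = 8p_b and p_b = 23.75.
Then p_s = 23.75 - 6 = 17.75 and q = 452 - 3(23.75) = 380.75.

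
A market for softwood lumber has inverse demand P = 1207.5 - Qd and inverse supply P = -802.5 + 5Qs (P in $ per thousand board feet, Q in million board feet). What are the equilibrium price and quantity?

Inverting to quantity form: Qd = 1207.5 - P and Qs = 160.5 + 0.2P.
The market clears where 1207.5 - P = 160.5 + 0.2P. Rearranging, 1.2P = 1047, hence P* = 872.5.
Plugging P* into demand: Q* = 1207.5 - 872.5 = 335.

P* = 872.5, Q* = 335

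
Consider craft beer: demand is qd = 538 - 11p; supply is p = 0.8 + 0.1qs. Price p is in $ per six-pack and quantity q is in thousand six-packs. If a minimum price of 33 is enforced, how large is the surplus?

In direct form, qs = -8 + 10p.
At p = 33: qd = 175 and qs = 322.
Surplus = qs - qd = 322 - 175 = 147.

Surplus = 147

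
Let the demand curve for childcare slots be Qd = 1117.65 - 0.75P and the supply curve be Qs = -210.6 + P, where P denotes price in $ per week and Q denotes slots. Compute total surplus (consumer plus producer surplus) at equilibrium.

At equilibrium Qd = Qs, so 1117.65 - 0.75P = -210.6 + P; collecting terms, 1328.25 = 1.75P and P* = 759.
From the demand curve, Q* = 1117.65 - 0.75(759) = 548.4.
Demand choke price = 1490.2; supply choke price = 210.6. CS = ½(1490.2 - 759)(548.4) = 200495.04; PS = ½(759 - 210.6)(548.4) = 150371.28. Total surplus = 350866.32.

Total surplus = 350866.32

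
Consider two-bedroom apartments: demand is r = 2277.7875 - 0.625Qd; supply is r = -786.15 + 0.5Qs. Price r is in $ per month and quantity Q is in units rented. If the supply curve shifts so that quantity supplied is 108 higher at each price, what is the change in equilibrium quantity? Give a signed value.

Rewriting in direct form: Qd = 3644.46 - 1.6r and Qs = 1572.3 + 2r.
Equating demand and supply, 3644.46 - 1.6r = 1572.3 + 2r gives 3.6r = 2072.16, so r* = 575.6.
Substitute back: Q* = 3644.46 - 1.6(575.6) = 2723.5.
After the shift, supply is Qs = 1680.3 + 2r.
The new intersection has 1964.16 = 3.6r, i.e. r = 545.6, Q = 2771.5.
ΔQ = 2771.5 - 2723.5 = 48.

ΔQ = 48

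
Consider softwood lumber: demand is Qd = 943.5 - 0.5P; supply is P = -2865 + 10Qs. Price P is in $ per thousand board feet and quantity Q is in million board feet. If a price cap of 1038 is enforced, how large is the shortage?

Shortage = 34.2

Inverting to quantity form: Qs = 286.5 + 0.1P.
With P fixed at 1038, quantity demanded is 424.5 and quantity supplied is 390.3.
Shortage = Qd - Qs = 424.5 - 390.3 = 34.2.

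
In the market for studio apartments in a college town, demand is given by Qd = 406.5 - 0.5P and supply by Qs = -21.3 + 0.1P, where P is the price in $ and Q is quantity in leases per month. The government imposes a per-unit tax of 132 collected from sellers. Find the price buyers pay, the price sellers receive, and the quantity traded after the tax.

P_b = 735, P_s = 603, Q = 39

Sellers keep P_s = P_b - 132 per unit, so supply in terms of the buyer price is Qs = -34.5 + 0.1P_b.
Equate demand and the shifted supply: 406.5 - 0.5P_b = -34.5 + 0.1P_b, giving 0.6P_b = 441, so P_b = 735.
So P_s = 603 and the quantity traded is Q = 406.5 - 0.5(735) = 39.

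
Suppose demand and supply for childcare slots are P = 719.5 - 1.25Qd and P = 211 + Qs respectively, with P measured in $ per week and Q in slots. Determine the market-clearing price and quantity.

P* = 437, Q* = 226

Rewriting in direct form: Qd = 575.6 - 0.8P and Qs = -211 + P.
At equilibrium Qd = Qs, so 575.6 - 0.8P = -211 + P; collecting terms, 786.6 = 1.8P and P* = 437.
From the demand curve, Q* = 575.6 - 0.8(437) = 226.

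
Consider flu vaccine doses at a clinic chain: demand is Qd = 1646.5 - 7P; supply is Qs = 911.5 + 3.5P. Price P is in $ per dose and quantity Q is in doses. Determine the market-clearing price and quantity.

The market clears where 1646.5 - 7P = 911.5 + 3.5P. Rearranging, 10.5P = 735, hence P* = 70.
Plugging P* into demand: Q* = 1646.5 - 7(70) = 1156.5.

P* = 70, Q* = 1156.5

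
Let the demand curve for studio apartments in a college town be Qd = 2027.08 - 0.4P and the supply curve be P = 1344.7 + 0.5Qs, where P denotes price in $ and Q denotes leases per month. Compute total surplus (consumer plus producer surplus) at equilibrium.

Total surplus = 2310121.5

Solving each curve for Q: Qs = -2689.4 + 2P.
Set Qd = Qs: 2027.08 - 0.4P = -2689.4 + 2P, so 4716.48 = 2.4P and P* = 1965.2.
From the demand curve, Q* = 2027.08 - 0.4(1965.2) = 1241.
Demand choke price = 5067.7; supply choke price = 1344.7. CS = ½(5067.7 - 1965.2)(1241) = 1925101.25; PS = ½(1965.2 - 1344.7)(1241) = 385020.25. Total surplus = 2310121.5.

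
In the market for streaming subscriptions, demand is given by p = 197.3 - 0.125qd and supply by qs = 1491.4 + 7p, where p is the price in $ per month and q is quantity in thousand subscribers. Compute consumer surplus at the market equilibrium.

Rewriting in direct form: qd = 1578.4 - 8p.
Equating demand and supply, 1578.4 - 8p = 1491.4 + 7p gives 15p = 87, so p* = 5.8.
Substitute back: q* = 1578.4 - 8(5.8) = 1532.
Demand choke price (qd = 0): p = 1578.4/8 = 197.3. Consumer surplus = ½ × (197.3 - 5.8) × 1532 = 146689.

Consumer surplus = 146689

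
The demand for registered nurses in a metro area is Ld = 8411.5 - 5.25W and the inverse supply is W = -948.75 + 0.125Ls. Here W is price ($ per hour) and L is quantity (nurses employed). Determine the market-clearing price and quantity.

Solving each curve for L: Ls = 7590 + 8W.
At equilibrium Ld = Ls, so 8411.5 - 5.25W = 7590 + 8W; collecting terms, 821.5 = 13.25W and W* = 62.
Then L* = 8411.5 - 5.25(62) = 8086.

W* = 62, L* = 8086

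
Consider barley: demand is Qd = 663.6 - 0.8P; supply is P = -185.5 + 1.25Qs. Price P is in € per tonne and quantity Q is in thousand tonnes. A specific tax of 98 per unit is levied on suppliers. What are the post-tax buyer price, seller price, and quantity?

Rewriting in direct form: Qs = 148.4 + 0.8P.
With a tax of 98 on suppliers, they supply based on the net price P_s = P_b - 98, so Qs = 70 + 0.8P_b.
Set Qd = Qs: 663.6 - 0.8P_b = 70 + 0.8P_b, so 593.6 = 1.6P_b and P_b = 371.
So P_s = 273 and the quantity traded is Q = 663.6 - 0.8(371) = 366.8.

P_b = 371, P_s = 273, Q = 366.8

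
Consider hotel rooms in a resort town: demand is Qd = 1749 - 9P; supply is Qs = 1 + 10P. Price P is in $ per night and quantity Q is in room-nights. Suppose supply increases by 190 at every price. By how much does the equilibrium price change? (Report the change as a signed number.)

Equating demand and supply, 1749 - 9P = 1 + 10P gives 19P = 1748, so P* = 92.
From the demand curve, Q* = 1749 - 9(92) = 921.
After the shift, supply is Qs = 191 + 10P.
The new intersection has 1558 = 19P, i.e. P = 82, Q = 1011.
ΔP = 82 - 92 = -10.

ΔP = -10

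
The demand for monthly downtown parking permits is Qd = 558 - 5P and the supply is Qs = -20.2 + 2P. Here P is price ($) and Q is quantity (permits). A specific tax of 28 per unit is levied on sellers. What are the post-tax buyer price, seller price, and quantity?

P_b = 90.6, P_s = 62.6, Q = 105

The tax drives a wedge P_b - P_s = 28. Substituting P_s = P_b - 28 into supply: Qs = -76.2 + 2P_b.
Equate demand and the shifted supply: 558 - 5P_b = -76.2 + 2P_b, giving 7P_b = 634.2, so P_b = 90.6.
So P_s = 62.6 and the quantity traded is Q = 558 - 5(90.6) = 105.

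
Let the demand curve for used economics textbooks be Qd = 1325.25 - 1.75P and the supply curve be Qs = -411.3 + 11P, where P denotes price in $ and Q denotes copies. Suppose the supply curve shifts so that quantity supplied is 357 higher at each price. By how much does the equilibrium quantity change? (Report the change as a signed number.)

ΔQ = 49

Equating demand and supply, 1325.25 - 1.75P = -411.3 + 11P gives 12.75P = 1736.55, so P* = 136.2.
Then Q* = 1325.25 - 1.75(136.2) = 1086.9.
After the shift, supply is Qs = -54.3 + 11P.
The new intersection has 1379.55 = 12.75P, i.e. P = 108.2, Q = 1135.9.
ΔQ = 1135.9 - 1086.9 = 49.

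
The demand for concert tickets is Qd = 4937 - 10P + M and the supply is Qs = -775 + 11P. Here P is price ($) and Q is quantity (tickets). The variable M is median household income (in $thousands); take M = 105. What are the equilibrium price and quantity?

P* = 277, Q* = 2272

With M = 105, demand is Qd = 5042 - 10P.
Set Qd = Qs: 5042 - 10P = -775 + 11P, so 5817 = 21P and P* = 277.
Plugging P* into demand: Q* = 5042 - 10(277) = 2272.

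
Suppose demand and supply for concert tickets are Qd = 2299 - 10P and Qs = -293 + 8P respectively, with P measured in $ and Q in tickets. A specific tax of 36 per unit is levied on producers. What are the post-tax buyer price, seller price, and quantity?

P_b = 160, P_s = 124, Q = 699

Producers keep P_s = P_b - 36 per unit, so supply in terms of the buyer price is Qs = -581 + 8P_b.
Market clearing requires 2299 - 10P_b = -581 + 8P_b; hence 2880 = 18P_b and P_b = 160.
Then P_s = 160 - 36 = 124 and Q = 2299 - 10(160) = 699.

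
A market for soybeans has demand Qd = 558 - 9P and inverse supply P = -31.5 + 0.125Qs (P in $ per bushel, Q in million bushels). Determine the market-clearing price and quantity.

P* = 18, Q* = 396

Rewriting in direct form: Qs = 252 + 8P.
Set Qd = Qs: 558 - 9P = 252 + 8P, so 306 = 17P and P* = 18.
Substitute back: Q* = 558 - 9(18) = 396.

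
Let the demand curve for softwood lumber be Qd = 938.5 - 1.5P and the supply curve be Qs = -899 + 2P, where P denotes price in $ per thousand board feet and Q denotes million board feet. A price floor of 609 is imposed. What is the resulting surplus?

Surplus = 294

Evaluating both curves at the floor price 609 gives Qd = 25, Qs = 319.
Surplus = Qs - Qd = 319 - 25 = 294.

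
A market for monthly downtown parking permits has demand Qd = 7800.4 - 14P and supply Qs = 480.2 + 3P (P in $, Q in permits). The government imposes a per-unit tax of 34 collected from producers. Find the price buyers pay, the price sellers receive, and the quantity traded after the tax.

P_b = 436.6, P_s = 402.6, Q = 1688

The tax drives a wedge P_b - P_s = 34. Substituting P_s = P_b - 34 into supply: Qs = 378.2 + 3P_b.
Market clearing requires 7800.4 - 14P_b = 378.2 + 3P_b; hence 7422.2 = 17P_b and P_b = 436.6.
Then P_s = 436.6 - 34 = 402.6 and Q = 7800.4 - 14(436.6) = 1688.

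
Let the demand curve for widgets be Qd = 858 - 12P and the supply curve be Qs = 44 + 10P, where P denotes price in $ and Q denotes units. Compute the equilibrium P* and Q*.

P* = 37, Q* = 414

Equating demand and supply, 858 - 12P = 44 + 10P gives 22P = 814, so P* = 37.
Then Q* = 858 - 12(37) = 414.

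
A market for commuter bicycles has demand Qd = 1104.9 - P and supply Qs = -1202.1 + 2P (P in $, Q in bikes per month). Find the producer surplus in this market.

Set Qd = Qs: 1104.9 - P = -1202.1 + 2P, so 2307 = 3P and P* = 769.
From the demand curve, Q* = 1104.9 - 769 = 335.9.
Supply choke price (Qs = 0): P = 601.05. Producer surplus = ½ × (769 - 601.05) × 335.9 = 28207.2025.

Producer surplus = 28207.2025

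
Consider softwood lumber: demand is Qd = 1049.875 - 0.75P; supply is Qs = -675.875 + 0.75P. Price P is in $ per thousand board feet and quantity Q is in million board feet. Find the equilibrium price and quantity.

The market clears where 1049.875 - 0.75P = -675.875 + 0.75P. Rearranging, 1.5P = 1725.75, hence P* = 1150.5.
From the demand curve, Q* = 1049.875 - 0.75(1150.5) = 187.

P* = 1150.5, Q* = 187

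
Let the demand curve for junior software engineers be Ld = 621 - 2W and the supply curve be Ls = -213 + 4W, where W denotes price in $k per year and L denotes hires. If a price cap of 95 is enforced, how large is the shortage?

Shortage = 264

Evaluating both curves at the ceiling price 95 gives Ld = 431, Ls = 167.
Shortage = Ld - Ls = 431 - 167 = 264.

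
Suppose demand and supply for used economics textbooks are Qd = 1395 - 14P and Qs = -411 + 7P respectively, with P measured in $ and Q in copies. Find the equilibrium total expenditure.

At equilibrium Qd = Qs, so 1395 - 14P = -411 + 7P; collecting terms, 1806 = 21P and P* = 86.
Then Q* = 1395 - 14(86) = 191.
Total expenditure = P* × Q* = 86 × 191 = 16426.

Total expenditure = 16426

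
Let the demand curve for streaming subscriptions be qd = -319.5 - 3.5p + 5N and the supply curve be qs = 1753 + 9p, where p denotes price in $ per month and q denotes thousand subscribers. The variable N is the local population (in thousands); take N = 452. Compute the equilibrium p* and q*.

p* = 15, q* = 1888

With N = 452, demand is qd = 1940.5 - 3.5p.
Equating demand and supply, 1940.5 - 3.5p = 1753 + 9p gives 12.5p = 187.5, so p* = 15.
From the demand curve, q* = 1940.5 - 3.5(15) = 1888.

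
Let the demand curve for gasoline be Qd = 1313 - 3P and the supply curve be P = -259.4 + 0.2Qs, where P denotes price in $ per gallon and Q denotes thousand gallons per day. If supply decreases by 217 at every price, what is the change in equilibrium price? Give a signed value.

Inverting to quantity form: Qs = 1297 + 5P.
At equilibrium Qd = Qs, so 1313 - 3P = 1297 + 5P; collecting terms, 16 = 8P and P* = 2.
Then Q* = 1313 - 3(2) = 1307.
After the shift, supply is Qs = 1080 + 5P.
The new intersection has 233 = 8P, i.e. P = 29.125, Q = 1225.625.
ΔP = 29.125 - 2 = 27.125.

ΔP = 27.125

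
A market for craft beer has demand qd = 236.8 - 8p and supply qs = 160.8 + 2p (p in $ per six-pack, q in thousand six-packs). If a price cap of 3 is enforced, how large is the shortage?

Shortage = 46

Evaluating both curves at the ceiling price 3 gives qd = 212.8, qs = 166.8.
Shortage = qd - qs = 212.8 - 166.8 = 46.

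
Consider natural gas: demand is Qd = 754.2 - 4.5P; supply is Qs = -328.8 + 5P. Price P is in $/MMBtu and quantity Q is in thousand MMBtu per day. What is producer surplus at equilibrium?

Producer surplus = 5817.744

Equating demand and supply, 754.2 - 4.5P = -328.8 + 5P gives 9.5P = 1083, so P* = 114.
Substitute back: Q* = 754.2 - 4.5(114) = 241.2.
Supply choke price (Qs = 0): P = 65.76. Producer surplus = ½ × (114 - 65.76) × 241.2 = 5817.744.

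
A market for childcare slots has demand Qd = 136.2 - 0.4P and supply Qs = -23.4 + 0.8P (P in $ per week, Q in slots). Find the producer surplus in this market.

The market clears where 136.2 - 0.4P = -23.4 + 0.8P. Rearranging, 1.2P = 159.6, hence P* = 133.
Plugging P* into demand: Q* = 136.2 - 0.4(133) = 83.
Supply choke price (Qs = 0): P = 29.25. Producer surplus = ½ × (133 - 29.25) × 83 = 4305.625.

Producer surplus = 4305.625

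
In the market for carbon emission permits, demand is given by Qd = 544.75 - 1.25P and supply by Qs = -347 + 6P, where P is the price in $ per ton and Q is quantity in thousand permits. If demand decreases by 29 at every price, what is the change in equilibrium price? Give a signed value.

Set Qd = Qs: 544.75 - 1.25P = -347 + 6P, so 891.75 = 7.25P and P* = 123.
Plugging P* into demand: Q* = 544.75 - 1.25(123) = 391.
After the shift, demand is Qd = 515.75 - 1.25P.
New equilibrium: 862.75 = 7.25P, so P = 119 and Q = 367.
ΔP = 119 - 123 = -4.

ΔP = -4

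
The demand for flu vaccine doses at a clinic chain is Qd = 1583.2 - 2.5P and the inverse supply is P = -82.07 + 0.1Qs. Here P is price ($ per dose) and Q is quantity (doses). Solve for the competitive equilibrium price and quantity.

Inverting to quantity form: Qs = 820.7 + 10P.
At equilibrium Qd = Qs, so 1583.2 - 2.5P = 820.7 + 10P; collecting terms, 762.5 = 12.5P and P* = 61.
Then Q* = 1583.2 - 2.5(61) = 1430.7.

P* = 61, Q* = 1430.7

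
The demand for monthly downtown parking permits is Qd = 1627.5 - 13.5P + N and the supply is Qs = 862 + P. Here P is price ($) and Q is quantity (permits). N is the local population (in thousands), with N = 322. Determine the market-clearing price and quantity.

P* = 75, Q* = 937

With N = 322, demand is Qd = 1949.5 - 13.5P.
At equilibrium Qd = Qs, so 1949.5 - 13.5P = 862 + P; collecting terms, 1087.5 = 14.5P and P* = 75.
From the demand curve, Q* = 1949.5 - 13.5(75) = 937.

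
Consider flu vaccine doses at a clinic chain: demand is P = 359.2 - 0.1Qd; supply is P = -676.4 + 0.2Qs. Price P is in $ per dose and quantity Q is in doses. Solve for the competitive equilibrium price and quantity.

Rewriting in direct form: Qd = 3592 - 10P and Qs = 3382 + 5P.
Equating demand and supply, 3592 - 10P = 3382 + 5P gives 15P = 210, so P* = 14.
Plugging P* into demand: Q* = 3592 - 10(14) = 3452.

P* = 14, Q* = 3452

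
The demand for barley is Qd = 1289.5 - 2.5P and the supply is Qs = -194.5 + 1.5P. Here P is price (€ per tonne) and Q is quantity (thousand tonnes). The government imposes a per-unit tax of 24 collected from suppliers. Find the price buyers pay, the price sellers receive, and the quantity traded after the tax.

P_b = 380, P_s = 356, Q = 339.5

With a tax of 24 on suppliers, they supply based on the net price P_s = P_b - 24, so Qs = -230.5 + 1.5P_b.
Equate demand and the shifted supply: 1289.5 - 2.5P_b = -230.5 + 1.5P_b, giving 4P_b = 1520, so P_b = 380.
Then P_s = 380 - 24 = 356 and Q = 1289.5 - 2.5(380) = 339.5.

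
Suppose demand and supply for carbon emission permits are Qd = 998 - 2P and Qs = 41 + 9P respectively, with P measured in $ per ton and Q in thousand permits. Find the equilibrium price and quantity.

Set Qd = Qs: 998 - 2P = 41 + 9P, so 957 = 11P and P* = 87.
From the demand curve, Q* = 998 - 2(87) = 824.

P* = 87, Q* = 824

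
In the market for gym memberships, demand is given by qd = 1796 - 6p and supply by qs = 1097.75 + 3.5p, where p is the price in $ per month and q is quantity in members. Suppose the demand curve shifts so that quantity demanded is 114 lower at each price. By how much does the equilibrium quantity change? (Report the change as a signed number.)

The market clears where 1796 - 6p = 1097.75 + 3.5p. Rearranging, 9.5p = 698.25, hence p* = 73.5.
Then q* = 1796 - 6(73.5) = 1355.
After the shift, demand is qd = 1682 - 6p.
The new intersection has 584.25 = 9.5p, i.e. p = 61.5, q = 1313.
Δq = 1313 - 1355 = -42.

Δq = -42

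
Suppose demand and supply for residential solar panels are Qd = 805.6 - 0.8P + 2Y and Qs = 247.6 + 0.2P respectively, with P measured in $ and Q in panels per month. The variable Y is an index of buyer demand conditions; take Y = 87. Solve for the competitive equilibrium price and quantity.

P* = 732, Q* = 394

With Y = 87, demand is Qd = 979.6 - 0.8P.
Set Qd = Qs: 979.6 - 0.8P = 247.6 + 0.2P, so 732 = P and P* = 732.
Then Q* = 979.6 - 0.8(732) = 394.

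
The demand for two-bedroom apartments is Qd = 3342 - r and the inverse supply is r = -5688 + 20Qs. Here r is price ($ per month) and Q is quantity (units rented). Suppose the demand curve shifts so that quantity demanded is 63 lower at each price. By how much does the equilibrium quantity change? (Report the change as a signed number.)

ΔQ = -3

Rewriting in direct form: Qs = 284.4 + 0.05r.
Equating demand and supply, 3342 - r = 284.4 + 0.05r gives 1.05r = 3057.6, so r* = 2912.
From the demand curve, Q* = 3342 - 2912 = 430.
After the shift, demand is Qd = 3279 - r.
New equilibrium: 2994.6 = 1.05r, so r = 2852 and Q = 427.
ΔQ = 427 - 430 = -3.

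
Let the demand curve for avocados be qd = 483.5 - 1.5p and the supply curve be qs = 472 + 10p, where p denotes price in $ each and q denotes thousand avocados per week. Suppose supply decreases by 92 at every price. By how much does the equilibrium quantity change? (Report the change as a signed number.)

Δq = -12

At equilibrium qd = qs, so 483.5 - 1.5p = 472 + 10p; collecting terms, 11.5 = 11.5p and p* = 1.
Then q* = 483.5 - 1.5(1) = 482.
After the shift, supply is qs = 380 + 10p.
The new intersection has 103.5 = 11.5p, i.e. p = 9, q = 470.
Δq = 470 - 482 = -12.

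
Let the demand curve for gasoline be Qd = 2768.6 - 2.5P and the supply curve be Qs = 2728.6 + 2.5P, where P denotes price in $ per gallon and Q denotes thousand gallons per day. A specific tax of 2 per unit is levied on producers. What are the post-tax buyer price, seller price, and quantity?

Producers keep P_s = P_b - 2 per unit, so supply in terms of the buyer price is Qs = 2723.6 + 2.5P_b.
Equate demand and the shifted supply: 2768.6 - 2.5P_b = 2723.6 + 2.5P_b, giving 5P_b = 45, so P_b = 9.
Then P_s = 9 - 2 = 7 and Q = 2768.6 - 2.5(9) = 2746.1.

P_b = 9, P_s = 7, Q = 2746.1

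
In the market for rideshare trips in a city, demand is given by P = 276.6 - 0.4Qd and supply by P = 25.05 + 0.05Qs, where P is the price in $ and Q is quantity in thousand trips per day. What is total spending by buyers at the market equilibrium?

Total spending by buyers = 29627

Rewriting in direct form: Qd = 691.5 - 2.5P and Qs = -501 + 20P.
Set Qd = Qs: 691.5 - 2.5P = -501 + 20P, so 1192.5 = 22.5P and P* = 53.
Then Q* = 691.5 - 2.5(53) = 559.
Total spending by buyers = P* × Q* = 53 × 559 = 29627.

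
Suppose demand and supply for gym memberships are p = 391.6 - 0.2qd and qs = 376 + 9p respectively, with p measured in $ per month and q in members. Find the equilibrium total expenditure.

Solving each curve for q: qd = 1958 - 5p.
Equating demand and supply, 1958 - 5p = 376 + 9p gives 14p = 1582, so p* = 113.
Then q* = 1958 - 5(113) = 1393.
Total expenditure = p* × q* = 113 × 1393 = 157409.

Total expenditure = 157409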